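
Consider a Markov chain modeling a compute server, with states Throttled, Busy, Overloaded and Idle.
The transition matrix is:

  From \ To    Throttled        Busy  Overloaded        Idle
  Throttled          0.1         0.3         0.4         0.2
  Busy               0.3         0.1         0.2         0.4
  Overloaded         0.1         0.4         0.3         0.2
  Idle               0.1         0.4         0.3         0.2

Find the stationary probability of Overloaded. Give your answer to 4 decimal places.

0.2864

Let the stationary distribution be π with π = πP and π_1 + π_2 + π_3 + π_4 = 1.
π_1 = 0.1·π_1 + 0.3·π_2 + 0.1·π_3 + 0.1·π_4
π_2 = 0.3·π_1 + 0.1·π_2 + 0.4·π_3 + 0.4·π_4
π_3 = 0.4·π_1 + 0.2·π_2 + 0.3·π_3 + 0.3·π_4
Solving with the normalization constraint gives π = (0.1591, 0.2955, 0.2864, 0.2591).
So the stationary probability of Overloaded is 0.2864.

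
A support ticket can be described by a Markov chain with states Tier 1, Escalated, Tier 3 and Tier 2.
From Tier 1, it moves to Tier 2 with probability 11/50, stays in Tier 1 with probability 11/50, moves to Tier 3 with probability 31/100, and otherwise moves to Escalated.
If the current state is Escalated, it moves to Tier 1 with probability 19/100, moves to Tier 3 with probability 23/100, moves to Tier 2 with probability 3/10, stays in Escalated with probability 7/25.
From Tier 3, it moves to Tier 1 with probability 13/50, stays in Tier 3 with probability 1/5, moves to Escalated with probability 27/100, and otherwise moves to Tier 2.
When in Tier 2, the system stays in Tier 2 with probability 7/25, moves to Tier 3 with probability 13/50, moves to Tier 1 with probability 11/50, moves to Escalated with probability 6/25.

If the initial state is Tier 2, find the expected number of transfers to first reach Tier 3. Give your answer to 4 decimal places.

Let t(s) be the expected number of transfers to first reach Tier 3 from state s, with t(Tier 3) = 0. Conditioning on the first transfer:
t(Tier 1) = 1 + 0.22·t(Tier 1) + 0.25·t(Escalated) + 0.22·t(Tier 2)
t(Escalated) = 1 + 0.19·t(Tier 1) + 0.28·t(Escalated) + 0.3·t(Tier 2)
t(Tier 2) = 1 + 0.22·t(Tier 1) + 0.24·t(Escalated) + 0.28·t(Tier 2)
Solving: t(Tier 1) = 3.6127, t(Escalated) = 3.9262, t(Tier 2) = 3.8015.
Expected transfers from Tier 2 to Tier 3: 3.8015.

3.8015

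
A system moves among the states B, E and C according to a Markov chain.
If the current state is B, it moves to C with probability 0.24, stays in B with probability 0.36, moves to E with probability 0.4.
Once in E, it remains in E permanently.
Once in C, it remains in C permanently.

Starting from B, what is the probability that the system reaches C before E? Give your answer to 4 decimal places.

Let h(s) be the probability of absorption at C starting from transient state s. Then h(C) = 1 and h(E) = 0. By first-step analysis:
h(B) = 0.36·h(B) + 0.4·0 + 0.24·1
Solving: h(B) = 0.3750.
Starting from B, the probability is 0.3750.

0.3750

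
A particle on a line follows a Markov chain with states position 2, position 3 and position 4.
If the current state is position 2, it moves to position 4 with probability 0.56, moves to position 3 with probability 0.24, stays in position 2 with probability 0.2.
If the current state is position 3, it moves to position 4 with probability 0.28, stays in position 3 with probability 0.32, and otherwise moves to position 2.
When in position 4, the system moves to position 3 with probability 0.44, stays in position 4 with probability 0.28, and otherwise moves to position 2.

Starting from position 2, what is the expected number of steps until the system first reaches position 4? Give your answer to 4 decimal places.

Let t(s) be the expected number of steps to first reach position 4 from state s, with t(position 4) = 0. Conditioning on the first step:
t(position 2) = 1 + 0.2·t(position 2) + 0.24·t(position 3)
t(position 3) = 1 + 0.4·t(position 2) + 0.32·t(position 3)
Solving: t(position 2) = 2.0536, t(position 3) = 2.6786.
Expected steps from position 2 to position 4: 2.0536.

2.0536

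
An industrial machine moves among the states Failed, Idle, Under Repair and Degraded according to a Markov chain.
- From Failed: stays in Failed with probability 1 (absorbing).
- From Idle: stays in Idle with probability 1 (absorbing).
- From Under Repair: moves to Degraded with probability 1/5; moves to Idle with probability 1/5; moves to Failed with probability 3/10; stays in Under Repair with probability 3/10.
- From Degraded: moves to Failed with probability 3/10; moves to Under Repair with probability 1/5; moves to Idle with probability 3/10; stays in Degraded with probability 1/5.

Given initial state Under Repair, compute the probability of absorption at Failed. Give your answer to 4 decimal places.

Let h(s) be the probability of absorption at Failed starting from transient state s. Then h(Failed) = 1 and h(Idle) = 0. By first-step analysis:
h(Under Repair) = 0.3·1 + 0.2·0 + 0.3·h(Under Repair) + 0.2·h(Degraded)
h(Degraded) = 0.3·1 + 0.3·0 + 0.2·h(Under Repair) + 0.2·h(Degraded)
Solving: h(Under Repair) = 0.5769, h(Degraded) = 0.5192.
Starting from Under Repair, the probability is 0.5769.

0.5769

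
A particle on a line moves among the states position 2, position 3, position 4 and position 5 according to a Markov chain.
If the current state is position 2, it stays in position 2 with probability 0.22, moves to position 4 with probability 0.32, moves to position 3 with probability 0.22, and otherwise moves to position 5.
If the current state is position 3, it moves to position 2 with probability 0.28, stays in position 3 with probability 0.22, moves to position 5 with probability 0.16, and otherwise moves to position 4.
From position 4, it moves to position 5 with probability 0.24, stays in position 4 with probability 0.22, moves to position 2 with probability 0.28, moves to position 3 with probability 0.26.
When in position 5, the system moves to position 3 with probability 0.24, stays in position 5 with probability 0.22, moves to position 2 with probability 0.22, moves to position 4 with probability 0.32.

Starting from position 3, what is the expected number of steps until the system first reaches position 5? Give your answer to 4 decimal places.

Let t(s) be the expected number of steps to first reach position 5 from state s, with t(position 5) = 0. Conditioning on the first step:
t(position 2) = 1 + 0.22·t(position 2) + 0.22·t(position 3) + 0.32·t(position 4)
t(position 3) = 1 + 0.28·t(position 2) + 0.22·t(position 3) + 0.34·t(position 4)
t(position 4) = 1 + 0.28·t(position 2) + 0.26·t(position 3) + 0.22·t(position 4)
Solving: t(position 2) = 4.5156, t(position 3) = 4.8771, t(position 4) = 4.5287.
Expected steps from position 3 to position 5: 4.8771.

4.8771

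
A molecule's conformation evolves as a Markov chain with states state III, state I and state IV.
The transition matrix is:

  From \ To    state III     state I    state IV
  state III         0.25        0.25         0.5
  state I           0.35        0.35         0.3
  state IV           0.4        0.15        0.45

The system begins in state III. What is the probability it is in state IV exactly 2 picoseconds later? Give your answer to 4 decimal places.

Sum over the intermediate state after 1 picosecond:
P = P(state III→state III)·P(state III→state IV) + P(state III→state I)·P(state I→state IV) + P(state III→state IV)·P(state IV→state IV)
  = 0.25×0.5 + 0.25×0.3 + 0.5×0.45
  = 0.1250 + 0.0750 + 0.2250 = 0.4250

0.4250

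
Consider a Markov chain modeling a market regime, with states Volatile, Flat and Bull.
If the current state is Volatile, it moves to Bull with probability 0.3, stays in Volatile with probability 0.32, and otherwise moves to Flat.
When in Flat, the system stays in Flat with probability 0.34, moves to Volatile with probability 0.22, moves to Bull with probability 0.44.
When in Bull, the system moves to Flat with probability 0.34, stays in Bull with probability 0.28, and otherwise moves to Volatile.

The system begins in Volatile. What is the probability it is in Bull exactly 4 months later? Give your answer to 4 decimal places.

Propagate the distribution vector 4 months from Volatile.
After 0 months: (1.0000, 0.0000, 0.0000)
After 1 month: (0.3200, 0.3800, 0.3000)
After 2 months: (0.3000, 0.3528, 0.3472)
After 3 months: (0.3056, 0.3520, 0.3424)
After 4 months: (0.3053, 0.3522, 0.3424)
P(in Bull after 4 months) = 0.3424

0.3424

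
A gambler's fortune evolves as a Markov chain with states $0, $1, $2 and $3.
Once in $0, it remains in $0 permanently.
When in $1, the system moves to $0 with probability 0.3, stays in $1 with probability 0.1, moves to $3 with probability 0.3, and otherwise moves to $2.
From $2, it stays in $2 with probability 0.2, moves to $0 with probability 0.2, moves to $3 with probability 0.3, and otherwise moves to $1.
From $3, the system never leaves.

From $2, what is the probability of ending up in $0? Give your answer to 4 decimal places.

Let h(s) be the probability of absorption at $0 starting from transient state s. Then h($0) = 1 and h($3) = 0. By first-step analysis:
h($1) = 0.3·1 + 0.1·h($1) + 0.3·h($2) + 0.3·0
h($2) = 0.2·1 + 0.3·h($1) + 0.2·h($2) + 0.3·0
Solving: h($1) = 0.4762, h($2) = 0.4286.
Starting from $2, the probability is 0.4286.

0.4286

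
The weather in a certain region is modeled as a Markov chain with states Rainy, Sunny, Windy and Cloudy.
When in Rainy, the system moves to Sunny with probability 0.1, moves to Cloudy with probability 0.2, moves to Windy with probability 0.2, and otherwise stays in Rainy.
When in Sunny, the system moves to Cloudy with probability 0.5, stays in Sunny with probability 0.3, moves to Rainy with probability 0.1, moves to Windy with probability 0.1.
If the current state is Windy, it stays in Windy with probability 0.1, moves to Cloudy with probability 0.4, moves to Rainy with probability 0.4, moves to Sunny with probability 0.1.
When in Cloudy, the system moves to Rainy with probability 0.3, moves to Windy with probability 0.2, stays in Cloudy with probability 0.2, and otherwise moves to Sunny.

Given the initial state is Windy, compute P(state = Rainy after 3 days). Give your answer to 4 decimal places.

0.3520

Propagate the distribution vector 3 days from Windy.
After 0 days: (0.0000, 0.0000, 1.0000, 0.0000)
After 1 day: (0.4000, 0.1000, 0.1000, 0.4000)
After 2 days: (0.3700, 0.2000, 0.1800, 0.2500)
After 3 days: (0.3520, 0.1900, 0.1620, 0.2960)
P(in Rainy after 3 days) = 0.3520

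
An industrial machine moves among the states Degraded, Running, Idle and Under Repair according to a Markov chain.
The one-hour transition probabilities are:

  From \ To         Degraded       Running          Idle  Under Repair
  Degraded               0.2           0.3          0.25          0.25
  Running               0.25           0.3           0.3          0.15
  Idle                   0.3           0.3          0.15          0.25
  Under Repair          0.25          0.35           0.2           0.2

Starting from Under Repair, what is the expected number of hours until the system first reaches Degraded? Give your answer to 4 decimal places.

3.8305

Let t(s) be the expected number of hours to first reach Degraded from state s, with t(Degraded) = 0. Conditioning on the first hour:
t(Running) = 1 + 0.3·t(Running) + 0.3·t(Idle) + 0.15·t(Under Repair)
t(Idle) = 1 + 0.3·t(Running) + 0.15·t(Idle) + 0.25·t(Under Repair)
t(Under Repair) = 1 + 0.35·t(Running) + 0.2·t(Idle) + 0.2·t(Under Repair)
Solving: t(Running) = 3.8132, t(Idle) = 3.6489, t(Under Repair) = 3.8305.
Expected hours from Under Repair to Degraded: 3.8305.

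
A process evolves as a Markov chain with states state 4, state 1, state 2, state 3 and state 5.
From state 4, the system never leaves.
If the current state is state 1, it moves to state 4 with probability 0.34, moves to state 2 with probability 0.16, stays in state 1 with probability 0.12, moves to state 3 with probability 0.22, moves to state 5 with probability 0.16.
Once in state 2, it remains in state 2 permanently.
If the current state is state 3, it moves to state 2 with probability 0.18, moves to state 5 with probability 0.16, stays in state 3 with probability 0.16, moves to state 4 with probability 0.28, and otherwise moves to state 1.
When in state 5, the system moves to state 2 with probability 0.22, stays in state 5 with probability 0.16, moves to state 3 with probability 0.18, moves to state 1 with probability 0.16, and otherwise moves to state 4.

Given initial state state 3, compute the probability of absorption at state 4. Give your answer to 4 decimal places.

Let h(s) be the probability of absorption at state 4 starting from transient state s. Then h(state 4) = 1 and h(state 2) = 0. By first-step analysis:
h(state 1) = 0.34·1 + 0.12·h(state 1) + 0.16·0 + 0.22·h(state 3) + 0.16·h(state 5)
h(state 3) = 0.28·1 + 0.22·h(state 1) + 0.18·0 + 0.16·h(state 3) + 0.16·h(state 5)
h(state 5) = 0.28·1 + 0.16·h(state 1) + 0.22·0 + 0.18·h(state 3) + 0.16·h(state 5)
Solving: h(state 1) = 0.6470, h(state 3) = 0.6149, h(state 5) = 0.5883.
Starting from state 3, the probability is 0.6149.

0.6149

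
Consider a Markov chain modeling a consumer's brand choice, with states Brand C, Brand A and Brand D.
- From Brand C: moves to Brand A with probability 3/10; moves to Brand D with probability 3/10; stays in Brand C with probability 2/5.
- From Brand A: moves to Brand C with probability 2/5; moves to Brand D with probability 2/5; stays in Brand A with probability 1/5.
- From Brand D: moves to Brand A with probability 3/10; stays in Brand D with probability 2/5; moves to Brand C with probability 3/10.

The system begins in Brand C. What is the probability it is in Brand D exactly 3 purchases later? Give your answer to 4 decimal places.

0.3630

Propagate the distribution vector 3 purchases from Brand C.
After 0 purchases: (1.0000, 0.0000, 0.0000)
After 1 purchase: (0.4000, 0.3000, 0.3000)
After 2 purchases: (0.3700, 0.2700, 0.3600)
After 3 purchases: (0.3640, 0.2730, 0.3630)
P(in Brand D after 3 purchases) = 0.3630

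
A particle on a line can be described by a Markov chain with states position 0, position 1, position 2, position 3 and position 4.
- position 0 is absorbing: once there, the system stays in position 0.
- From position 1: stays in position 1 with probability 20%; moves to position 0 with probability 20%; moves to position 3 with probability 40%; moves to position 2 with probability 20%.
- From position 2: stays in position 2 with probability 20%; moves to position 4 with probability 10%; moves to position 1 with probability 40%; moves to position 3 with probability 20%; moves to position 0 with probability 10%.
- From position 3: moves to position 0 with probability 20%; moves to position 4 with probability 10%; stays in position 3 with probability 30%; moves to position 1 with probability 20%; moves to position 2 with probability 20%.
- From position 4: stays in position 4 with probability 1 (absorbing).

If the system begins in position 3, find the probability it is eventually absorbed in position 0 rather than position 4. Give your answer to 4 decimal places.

Let h(s) be the probability of absorption at position 0 starting from transient state s. Then h(position 0) = 1 and h(position 4) = 0. By first-step analysis:
h(position 1) = 0.2·1 + 0.2·h(position 1) + 0.2·h(position 2) + 0.4·h(position 3)
h(position 2) = 0.1·1 + 0.4·h(position 1) + 0.2·h(position 2) + 0.2·h(position 3) + 0.1·0
h(position 3) = 0.2·1 + 0.2·h(position 1) + 0.2·h(position 2) + 0.3·h(position 3) + 0.1·0
Solving: h(position 1) = 0.7734, h(position 2) = 0.6875, h(position 3) = 0.7031.
Starting from position 3, the probability is 0.7031.

0.7031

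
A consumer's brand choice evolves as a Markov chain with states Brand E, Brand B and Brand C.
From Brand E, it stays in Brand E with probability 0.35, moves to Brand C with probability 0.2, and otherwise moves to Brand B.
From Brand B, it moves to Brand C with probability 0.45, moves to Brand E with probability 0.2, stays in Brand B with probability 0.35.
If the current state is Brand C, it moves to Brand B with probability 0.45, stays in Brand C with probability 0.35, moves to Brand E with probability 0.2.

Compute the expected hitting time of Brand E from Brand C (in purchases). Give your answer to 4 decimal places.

5.0000

Let t(s) be the expected number of purchases to first reach Brand E from state s, with t(Brand E) = 0. Conditioning on the first purchase:
t(Brand B) = 1 + 0.35·t(Brand B) + 0.45·t(Brand C)
t(Brand C) = 1 + 0.45·t(Brand B) + 0.35·t(Brand C)
Solving: t(Brand B) = 5.0000, t(Brand C) = 5.0000.
Expected purchases from Brand C to Brand E: 5.0000.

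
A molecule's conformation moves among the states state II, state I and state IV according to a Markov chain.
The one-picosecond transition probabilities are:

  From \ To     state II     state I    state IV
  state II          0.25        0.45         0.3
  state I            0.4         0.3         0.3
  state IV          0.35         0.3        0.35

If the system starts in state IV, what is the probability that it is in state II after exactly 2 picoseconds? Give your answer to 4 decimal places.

0.3300

Sum over the intermediate state after 1 picosecond:
P = P(state IV→state II)·P(state II→state II) + P(state IV→state I)·P(state I→state II) + P(state IV→state IV)·P(state IV→state II)
  = 0.35×0.25 + 0.3×0.4 + 0.35×0.35
  = 0.0875 + 0.1200 + 0.1225 = 0.3300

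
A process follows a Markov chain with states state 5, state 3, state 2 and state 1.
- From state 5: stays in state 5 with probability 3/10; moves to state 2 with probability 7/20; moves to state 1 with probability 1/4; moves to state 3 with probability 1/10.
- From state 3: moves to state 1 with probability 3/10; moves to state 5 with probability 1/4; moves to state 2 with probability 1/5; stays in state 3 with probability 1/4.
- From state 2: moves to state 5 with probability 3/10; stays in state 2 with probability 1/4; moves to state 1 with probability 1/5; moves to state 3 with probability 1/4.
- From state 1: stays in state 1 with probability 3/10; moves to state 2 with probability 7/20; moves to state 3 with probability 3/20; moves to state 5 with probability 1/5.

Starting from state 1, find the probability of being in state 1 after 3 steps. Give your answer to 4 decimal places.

Propagate the distribution vector 3 steps from state 1.
After 0 steps: (0.0000, 0.0000, 0.0000, 1.0000)
After 1 step: (0.2000, 0.1500, 0.3500, 0.3000)
After 2 steps: (0.2625, 0.1900, 0.2925, 0.2550)
After 3 steps: (0.2650, 0.1851, 0.2923, 0.2576)
P(in state 1 after 3 steps) = 0.2576

0.2576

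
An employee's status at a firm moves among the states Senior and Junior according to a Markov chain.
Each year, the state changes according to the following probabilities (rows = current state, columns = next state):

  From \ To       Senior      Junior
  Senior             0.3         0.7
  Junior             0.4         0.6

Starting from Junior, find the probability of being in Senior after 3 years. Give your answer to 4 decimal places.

0.3640

Propagate the distribution vector 3 years from Junior.
After 0 years: (0.0000, 1.0000)
After 1 year: (0.4000, 0.6000)
After 2 years: (0.3600, 0.6400)
After 3 years: (0.3640, 0.6360)
P(in Senior after 3 years) = 0.3640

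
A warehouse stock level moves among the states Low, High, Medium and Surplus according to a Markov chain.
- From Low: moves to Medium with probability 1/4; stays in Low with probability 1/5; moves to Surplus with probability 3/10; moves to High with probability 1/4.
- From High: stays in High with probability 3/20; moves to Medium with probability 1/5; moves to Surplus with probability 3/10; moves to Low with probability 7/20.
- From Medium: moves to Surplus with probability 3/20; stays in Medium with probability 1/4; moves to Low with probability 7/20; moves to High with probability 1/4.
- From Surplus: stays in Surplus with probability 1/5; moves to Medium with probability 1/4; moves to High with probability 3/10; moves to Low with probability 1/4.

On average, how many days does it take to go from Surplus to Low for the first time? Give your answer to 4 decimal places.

3.3467

Let t(s) be the expected number of days to first reach Low from state s, with t(Low) = 0. Conditioning on the first day:
t(High) = 1 + 0.15·t(High) + 0.2·t(Medium) + 0.3·t(Surplus)
t(Medium) = 1 + 0.25·t(High) + 0.25·t(Medium) + 0.15·t(Surplus)
t(Surplus) = 1 + 0.3·t(High) + 0.25·t(Medium) + 0.2·t(Surplus)
Solving: t(High) = 3.0696, t(Medium) = 3.0259, t(Surplus) = 3.3467.
Expected days from Surplus to Low: 3.3467.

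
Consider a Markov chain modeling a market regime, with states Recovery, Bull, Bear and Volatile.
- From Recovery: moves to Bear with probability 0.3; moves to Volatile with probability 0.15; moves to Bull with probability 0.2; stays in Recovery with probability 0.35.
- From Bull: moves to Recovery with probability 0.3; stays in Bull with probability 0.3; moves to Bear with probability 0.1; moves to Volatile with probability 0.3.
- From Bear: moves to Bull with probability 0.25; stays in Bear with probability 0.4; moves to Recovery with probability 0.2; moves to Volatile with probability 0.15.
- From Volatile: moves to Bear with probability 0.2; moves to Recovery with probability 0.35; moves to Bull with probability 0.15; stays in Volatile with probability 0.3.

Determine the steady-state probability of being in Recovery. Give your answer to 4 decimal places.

Let the stationary distribution be π with π = πP and π_1 + π_2 + π_3 + π_4 = 1.
π_1 = 0.35·π_1 + 0.3·π_2 + 0.2·π_3 + 0.35·π_4
π_2 = 0.2·π_1 + 0.3·π_2 + 0.25·π_3 + 0.15·π_4
π_3 = 0.3·π_1 + 0.1·π_2 + 0.4·π_3 + 0.2·π_4
Solving with the normalization constraint gives π = (0.2999, 0.2246, 0.2594, 0.2161).
So the stationary probability of Recovery is 0.2999.

0.2999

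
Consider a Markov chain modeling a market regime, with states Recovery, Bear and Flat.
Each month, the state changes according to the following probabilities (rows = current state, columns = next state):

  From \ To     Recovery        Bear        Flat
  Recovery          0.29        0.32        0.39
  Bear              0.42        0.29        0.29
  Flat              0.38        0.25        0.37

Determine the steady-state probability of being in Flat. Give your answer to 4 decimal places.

Let the stationary distribution be π with π = πP and π_1 + π_2 + π_3 = 1.
π_1 = 0.29·π_1 + 0.42·π_2 + 0.38·π_3
π_2 = 0.32·π_1 + 0.29·π_2 + 0.25·π_3
Solving with the normalization constraint gives π = (0.3591, 0.2866, 0.3543).
So the stationary probability of Flat is 0.3543.

0.3543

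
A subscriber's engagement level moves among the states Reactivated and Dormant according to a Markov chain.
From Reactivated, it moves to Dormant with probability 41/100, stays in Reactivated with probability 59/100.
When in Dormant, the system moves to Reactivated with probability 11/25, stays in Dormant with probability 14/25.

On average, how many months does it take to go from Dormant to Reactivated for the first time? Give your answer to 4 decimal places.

2.2727

Let t(s) be the expected number of months to first reach Reactivated from state s, with t(Reactivated) = 0. Conditioning on the first month:
t(Dormant) = 1 + 0.56·t(Dormant)
Solving: t(Dormant) = 2.2727.
Expected months from Dormant to Reactivated: 2.2727.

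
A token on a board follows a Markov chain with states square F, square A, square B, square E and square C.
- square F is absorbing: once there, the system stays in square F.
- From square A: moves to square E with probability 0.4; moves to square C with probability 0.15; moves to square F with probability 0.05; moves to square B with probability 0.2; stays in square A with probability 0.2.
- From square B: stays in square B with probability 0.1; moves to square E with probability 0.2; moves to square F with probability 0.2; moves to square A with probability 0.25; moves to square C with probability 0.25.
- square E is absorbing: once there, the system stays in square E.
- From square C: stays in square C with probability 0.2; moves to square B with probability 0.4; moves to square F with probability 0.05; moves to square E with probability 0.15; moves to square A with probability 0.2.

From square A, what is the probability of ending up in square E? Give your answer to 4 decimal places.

0.7915

Let h(s) be the probability of absorption at square E starting from transient state s. Then h(square E) = 1 and h(square F) = 0. By first-step analysis:
h(square A) = 0.05·0 + 0.2·h(square A) + 0.2·h(square B) + 0.4·1 + 0.15·h(square C)
h(square B) = 0.2·0 + 0.25·h(square A) + 0.1·h(square B) + 0.2·1 + 0.25·h(square C)
h(square C) = 0.05·0 + 0.2·h(square A) + 0.4·h(square B) + 0.15·1 + 0.2·h(square C)
Solving: h(square A) = 0.7915, h(square B) = 0.6377, h(square C) = 0.7042.
Starting from square A, the probability is 0.7915.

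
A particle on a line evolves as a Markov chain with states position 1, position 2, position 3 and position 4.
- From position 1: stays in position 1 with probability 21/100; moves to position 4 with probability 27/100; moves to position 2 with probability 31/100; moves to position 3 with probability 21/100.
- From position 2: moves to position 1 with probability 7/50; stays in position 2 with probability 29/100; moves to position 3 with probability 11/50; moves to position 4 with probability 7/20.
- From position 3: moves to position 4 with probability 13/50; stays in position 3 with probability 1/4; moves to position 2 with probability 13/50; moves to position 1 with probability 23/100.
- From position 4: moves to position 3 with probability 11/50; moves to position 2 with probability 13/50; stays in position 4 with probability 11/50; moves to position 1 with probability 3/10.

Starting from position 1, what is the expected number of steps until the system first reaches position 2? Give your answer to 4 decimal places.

Let t(s) be the expected number of steps to first reach position 2 from state s, with t(position 2) = 0. Conditioning on the first step:
t(position 1) = 1 + 0.21·t(position 1) + 0.21·t(position 3) + 0.27·t(position 4)
t(position 3) = 1 + 0.23·t(position 1) + 0.25·t(position 3) + 0.26·t(position 4)
t(position 4) = 1 + 0.3·t(position 1) + 0.22·t(position 3) + 0.22·t(position 4)
Solving: t(position 1) = 3.4943, t(position 3) = 3.6746, t(position 4) = 3.6624.
Expected steps from position 1 to position 2: 3.4943.

3.4943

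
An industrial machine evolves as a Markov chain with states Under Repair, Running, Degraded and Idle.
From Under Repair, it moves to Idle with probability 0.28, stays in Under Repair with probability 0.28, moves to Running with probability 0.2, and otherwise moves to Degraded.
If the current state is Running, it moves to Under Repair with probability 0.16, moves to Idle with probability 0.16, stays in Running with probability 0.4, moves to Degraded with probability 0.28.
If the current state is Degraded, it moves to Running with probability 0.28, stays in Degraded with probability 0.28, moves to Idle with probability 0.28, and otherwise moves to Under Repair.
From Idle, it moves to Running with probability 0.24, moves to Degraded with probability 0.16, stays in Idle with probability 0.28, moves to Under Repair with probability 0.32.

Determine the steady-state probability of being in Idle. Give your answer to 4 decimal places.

Let the stationary distribution be π with π = πP and π_1 + π_2 + π_3 + π_4 = 1.
π_1 = 0.28·π_1 + 0.16·π_2 + 0.16·π_3 + 0.32·π_4
π_2 = 0.2·π_1 + 0.4·π_2 + 0.28·π_3 + 0.24·π_4
π_3 = 0.24·π_1 + 0.28·π_2 + 0.28·π_3 + 0.16·π_4
Solving with the normalization constraint gives π = (0.2265, 0.2864, 0.2415, 0.2456).
So the stationary probability of Idle is 0.2456.

0.2456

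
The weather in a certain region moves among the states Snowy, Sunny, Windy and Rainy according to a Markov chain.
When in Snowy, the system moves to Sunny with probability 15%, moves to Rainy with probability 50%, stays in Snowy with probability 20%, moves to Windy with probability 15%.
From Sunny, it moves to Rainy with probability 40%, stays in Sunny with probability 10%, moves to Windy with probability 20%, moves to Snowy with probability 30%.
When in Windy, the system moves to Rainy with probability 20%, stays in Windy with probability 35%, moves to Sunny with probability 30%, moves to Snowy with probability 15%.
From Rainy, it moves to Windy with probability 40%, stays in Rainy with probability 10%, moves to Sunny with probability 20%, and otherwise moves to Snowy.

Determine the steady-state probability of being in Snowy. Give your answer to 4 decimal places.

Let the stationary distribution be π with π = πP and π_1 + π_2 + π_3 + π_4 = 1.
π_1 = 0.2·π_1 + 0.3·π_2 + 0.15·π_3 + 0.3·π_4
π_2 = 0.15·π_1 + 0.1·π_2 + 0.3·π_3 + 0.2·π_4
π_3 = 0.15·π_1 + 0.2·π_2 + 0.35·π_3 + 0.4·π_4
Solving with the normalization constraint gives π = (0.2335, 0.1974, 0.2878, 0.2814).
So the stationary probability of Snowy is 0.2335.

0.2335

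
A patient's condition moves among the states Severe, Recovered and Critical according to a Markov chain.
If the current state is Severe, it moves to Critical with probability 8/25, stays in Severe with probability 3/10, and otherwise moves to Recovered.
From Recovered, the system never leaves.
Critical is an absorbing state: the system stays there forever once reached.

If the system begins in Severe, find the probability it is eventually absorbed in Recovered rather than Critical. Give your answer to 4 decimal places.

0.5429

Let h(s) be the probability of absorption at Recovered starting from transient state s. Then h(Recovered) = 1 and h(Critical) = 0. By first-step analysis:
h(Severe) = 0.3·h(Severe) + 0.38·1 + 0.32·0
Solving: h(Severe) = 0.5429.
Starting from Severe, the probability is 0.5429.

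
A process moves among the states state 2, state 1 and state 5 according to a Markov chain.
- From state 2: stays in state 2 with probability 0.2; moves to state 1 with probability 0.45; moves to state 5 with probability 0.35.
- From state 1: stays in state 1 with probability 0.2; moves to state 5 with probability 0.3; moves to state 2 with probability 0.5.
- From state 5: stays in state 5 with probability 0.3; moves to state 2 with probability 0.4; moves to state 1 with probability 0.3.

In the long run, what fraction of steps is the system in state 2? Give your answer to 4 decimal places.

Let the stationary distribution be π with π = πP and π_1 + π_2 + π_3 = 1.
π_1 = 0.2·π_1 + 0.5·π_2 + 0.4·π_3
π_2 = 0.45·π_1 + 0.2·π_2 + 0.3·π_3
Solving with the normalization constraint gives π = (0.3602, 0.3218, 0.3180).
So the stationary probability of state 2 is 0.3602.

0.3602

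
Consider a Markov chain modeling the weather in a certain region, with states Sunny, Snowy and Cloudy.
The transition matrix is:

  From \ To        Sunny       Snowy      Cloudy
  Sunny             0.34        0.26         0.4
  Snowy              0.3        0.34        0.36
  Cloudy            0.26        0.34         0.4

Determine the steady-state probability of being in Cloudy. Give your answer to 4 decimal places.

0.3873

Let the stationary distribution be π with π = πP and π_1 + π_2 + π_3 = 1.
π_1 = 0.34·π_1 + 0.3·π_2 + 0.26·π_3
π_2 = 0.26·π_1 + 0.34·π_2 + 0.34·π_3
Solving with the normalization constraint gives π = (0.2964, 0.3163, 0.3873).
So the stationary probability of Cloudy is 0.3873.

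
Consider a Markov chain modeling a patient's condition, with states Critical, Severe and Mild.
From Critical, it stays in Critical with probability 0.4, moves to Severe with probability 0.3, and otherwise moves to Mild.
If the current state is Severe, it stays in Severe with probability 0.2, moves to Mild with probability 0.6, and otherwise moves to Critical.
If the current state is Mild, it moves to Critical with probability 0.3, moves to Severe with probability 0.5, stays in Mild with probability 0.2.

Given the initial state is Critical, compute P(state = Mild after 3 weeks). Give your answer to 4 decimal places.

0.3630

Propagate the distribution vector 3 weeks from Critical.
After 0 weeks: (1.0000, 0.0000, 0.0000)
After 1 week: (0.4000, 0.3000, 0.3000)
After 2 weeks: (0.3100, 0.3300, 0.3600)
After 3 weeks: (0.2980, 0.3390, 0.3630)
P(in Mild after 3 weeks) = 0.3630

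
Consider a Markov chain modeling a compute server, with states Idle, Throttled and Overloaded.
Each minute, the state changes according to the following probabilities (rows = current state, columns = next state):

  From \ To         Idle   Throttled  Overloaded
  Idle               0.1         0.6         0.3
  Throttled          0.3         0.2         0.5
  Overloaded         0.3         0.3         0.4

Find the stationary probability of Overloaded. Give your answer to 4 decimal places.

0.4091

Let the stationary distribution be π with π = πP and π_1 + π_2 + π_3 = 1.
π_1 = 0.1·π_1 + 0.3·π_2 + 0.3·π_3
π_2 = 0.6·π_1 + 0.2·π_2 + 0.3·π_3
Solving with the normalization constraint gives π = (0.2500, 0.3409, 0.4091).
So the stationary probability of Overloaded is 0.4091.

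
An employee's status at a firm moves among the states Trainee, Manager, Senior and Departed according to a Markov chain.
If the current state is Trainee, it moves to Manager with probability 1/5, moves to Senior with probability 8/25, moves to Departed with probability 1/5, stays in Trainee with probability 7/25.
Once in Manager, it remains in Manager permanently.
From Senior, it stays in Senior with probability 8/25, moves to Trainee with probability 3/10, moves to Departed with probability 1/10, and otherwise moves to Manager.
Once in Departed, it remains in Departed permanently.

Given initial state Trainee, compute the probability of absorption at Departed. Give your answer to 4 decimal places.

0.4268

Let h(s) be the probability of absorption at Departed starting from transient state s. Then h(Departed) = 1 and h(Manager) = 0. By first-step analysis:
h(Trainee) = 0.28·h(Trainee) + 0.2·0 + 0.32·h(Senior) + 0.2·1
h(Senior) = 0.3·h(Trainee) + 0.28·0 + 0.32·h(Senior) + 0.1·1
Solving: h(Trainee) = 0.4268, h(Senior) = 0.3354.
Starting from Trainee, the probability is 0.4268.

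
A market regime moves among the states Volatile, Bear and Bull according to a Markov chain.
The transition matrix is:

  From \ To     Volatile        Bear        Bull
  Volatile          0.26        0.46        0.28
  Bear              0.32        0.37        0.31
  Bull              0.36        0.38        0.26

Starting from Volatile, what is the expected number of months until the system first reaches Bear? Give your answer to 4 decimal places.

Let t(s) be the expected number of months to first reach Bear from state s, with t(Bear) = 0. Conditioning on the first month:
t(Volatile) = 1 + 0.26·t(Volatile) + 0.28·t(Bull)
t(Bull) = 1 + 0.36·t(Volatile) + 0.26·t(Bull)
Solving: t(Volatile) = 2.2829, t(Bull) = 2.4620.
Expected months from Volatile to Bear: 2.2829.

2.2829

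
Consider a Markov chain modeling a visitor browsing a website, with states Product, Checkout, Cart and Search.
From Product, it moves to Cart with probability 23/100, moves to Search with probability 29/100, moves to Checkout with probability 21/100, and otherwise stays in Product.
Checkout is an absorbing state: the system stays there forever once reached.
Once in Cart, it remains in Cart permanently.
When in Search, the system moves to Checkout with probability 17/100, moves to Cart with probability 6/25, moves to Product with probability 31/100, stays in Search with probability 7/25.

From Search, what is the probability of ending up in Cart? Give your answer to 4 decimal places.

Let h(s) be the probability of absorption at Cart starting from transient state s. Then h(Cart) = 1 and h(Checkout) = 0. By first-step analysis:
h(Product) = 0.27·h(Product) + 0.21·0 + 0.23·1 + 0.29·h(Search)
h(Search) = 0.31·h(Product) + 0.17·0 + 0.24·1 + 0.28·h(Search)
Solving: h(Product) = 0.5398, h(Search) = 0.5658.
Starting from Search, the probability is 0.5658.

0.5658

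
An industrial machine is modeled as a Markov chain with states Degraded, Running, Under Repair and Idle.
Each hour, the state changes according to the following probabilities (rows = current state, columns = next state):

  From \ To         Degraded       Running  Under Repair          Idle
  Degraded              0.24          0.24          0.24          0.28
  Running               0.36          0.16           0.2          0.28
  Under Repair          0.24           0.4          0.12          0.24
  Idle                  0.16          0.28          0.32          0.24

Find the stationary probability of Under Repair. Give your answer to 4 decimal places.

0.2234

Let the stationary distribution be π with π = πP and π_1 + π_2 + π_3 + π_4 = 1.
π_1 = 0.24·π_1 + 0.36·π_2 + 0.24·π_3 + 0.16·π_4
π_2 = 0.24·π_1 + 0.16·π_2 + 0.4·π_3 + 0.28·π_4
π_3 = 0.24·π_1 + 0.2·π_2 + 0.12·π_3 + 0.32·π_4
Solving with the normalization constraint gives π = (0.2509, 0.2650, 0.2234, 0.2606).
So the stationary probability of Under Repair is 0.2234.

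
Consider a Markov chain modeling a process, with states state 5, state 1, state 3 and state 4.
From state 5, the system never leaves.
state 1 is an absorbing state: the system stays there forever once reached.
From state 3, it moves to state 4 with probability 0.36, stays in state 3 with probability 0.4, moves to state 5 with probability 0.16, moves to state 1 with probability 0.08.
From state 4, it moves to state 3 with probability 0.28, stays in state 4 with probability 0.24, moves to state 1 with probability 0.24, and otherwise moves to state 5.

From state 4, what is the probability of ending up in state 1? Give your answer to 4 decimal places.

0.4685

Let h(s) be the probability of absorption at state 1 starting from transient state s. Then h(state 1) = 1 and h(state 5) = 0. By first-step analysis:
h(state 3) = 0.16·0 + 0.08·1 + 0.4·h(state 3) + 0.36·h(state 4)
h(state 4) = 0.24·0 + 0.24·1 + 0.28·h(state 3) + 0.24·h(state 4)
Solving: h(state 3) = 0.4144, h(state 4) = 0.4685.
Starting from state 4, the probability is 0.4685.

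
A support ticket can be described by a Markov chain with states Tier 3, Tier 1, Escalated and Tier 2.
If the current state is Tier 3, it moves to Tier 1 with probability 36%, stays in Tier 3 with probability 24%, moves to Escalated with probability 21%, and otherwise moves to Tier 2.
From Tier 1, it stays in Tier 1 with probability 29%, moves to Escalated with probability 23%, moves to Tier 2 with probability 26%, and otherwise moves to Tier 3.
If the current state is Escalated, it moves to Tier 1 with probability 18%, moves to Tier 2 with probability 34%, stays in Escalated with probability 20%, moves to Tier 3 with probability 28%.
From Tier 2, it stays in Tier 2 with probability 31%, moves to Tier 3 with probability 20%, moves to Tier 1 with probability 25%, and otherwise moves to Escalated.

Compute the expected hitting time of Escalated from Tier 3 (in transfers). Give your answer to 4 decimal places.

4.4752

Let t(s) be the expected number of transfers to first reach Escalated from state s, with t(Escalated) = 0. Conditioning on the first transfer:
t(Tier 3) = 1 + 0.24·t(Tier 3) + 0.36·t(Tier 1) + 0.19·t(Tier 2)
t(Tier 1) = 1 + 0.22·t(Tier 3) + 0.29·t(Tier 1) + 0.26·t(Tier 2)
t(Tier 2) = 1 + 0.2·t(Tier 3) + 0.25·t(Tier 1) + 0.31·t(Tier 2)
Solving: t(Tier 3) = 4.4752, t(Tier 1) = 4.3823, t(Tier 2) = 4.3342.
Expected transfers from Tier 3 to Escalated: 4.4752.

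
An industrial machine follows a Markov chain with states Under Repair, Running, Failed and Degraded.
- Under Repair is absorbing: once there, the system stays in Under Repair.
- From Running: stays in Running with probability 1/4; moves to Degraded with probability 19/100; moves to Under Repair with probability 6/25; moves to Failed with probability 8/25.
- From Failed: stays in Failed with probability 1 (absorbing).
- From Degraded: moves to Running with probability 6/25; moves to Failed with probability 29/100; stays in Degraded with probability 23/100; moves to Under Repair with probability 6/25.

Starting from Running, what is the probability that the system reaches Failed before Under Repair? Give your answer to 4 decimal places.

Let h(s) be the probability of absorption at Failed starting from transient state s. Then h(Failed) = 1 and h(Under Repair) = 0. By first-step analysis:
h(Running) = 0.24·0 + 0.25·h(Running) + 0.32·1 + 0.19·h(Degraded)
h(Degraded) = 0.24·0 + 0.24·h(Running) + 0.29·1 + 0.23·h(Degraded)
Solving: h(Running) = 0.5668, h(Degraded) = 0.5533.
Starting from Running, the probability is 0.5668.

0.5668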